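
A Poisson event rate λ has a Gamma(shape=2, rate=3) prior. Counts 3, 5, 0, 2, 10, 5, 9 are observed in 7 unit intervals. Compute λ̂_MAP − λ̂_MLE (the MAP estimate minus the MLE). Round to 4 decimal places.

Σxᵢ = 34. Posterior is Gamma(36, 10); MAP = (36−1)/10 = 35/10 ≈ 3.50000.
MLE = x̄ = 34/7 ≈ 4.85714.
Difference = 35/10 − 34/7 = -19/14 ≈ -1.3571.

MAP − MLE = -1.3571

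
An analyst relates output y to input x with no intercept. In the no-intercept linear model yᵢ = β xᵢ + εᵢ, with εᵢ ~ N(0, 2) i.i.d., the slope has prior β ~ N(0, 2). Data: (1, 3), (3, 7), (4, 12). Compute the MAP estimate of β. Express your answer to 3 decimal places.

log p(β | y) = −Σ(yᵢ − βxᵢ)²/(2·2) − β²/(2·2) + const.
Setting the derivative to zero: Σxᵢ(yᵢ − βxᵢ)/2 − β/2 = 0, so β = Σxᵢyᵢ / (Σxᵢ² + σ²/τ²).
Σxᵢyᵢ = 1·3 + 3·7 + 4·12 = 72; Σxᵢ² = 26; σ²/τ² = 1.
β̂_MAP = 72 / (26 + 1) = 72/27 ≈ 2.667.

β̂_MAP = 2.667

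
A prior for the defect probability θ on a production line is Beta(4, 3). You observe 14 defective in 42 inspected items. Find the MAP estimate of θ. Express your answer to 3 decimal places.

Prior: Beta(4, 3).
Data: 14 successes in 42 trials. The binomial likelihood contributes θ^14(1−θ)^28, so the posterior is Beta(4+14, 3+28) = Beta(18, 31).
For Beta(a, b) with a, b > 1 the mode is (a−1)/(a+b−2) = 17/47 ≈ 0.362.

θ̂_MAP = 0.362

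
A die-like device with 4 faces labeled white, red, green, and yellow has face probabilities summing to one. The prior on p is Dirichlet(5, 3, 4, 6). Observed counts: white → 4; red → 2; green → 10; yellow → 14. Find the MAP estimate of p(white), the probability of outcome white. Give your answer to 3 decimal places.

MAP estimate of p(white) = 0.182

The posterior is Dirichlet(αᵢ + nᵢ) = Dirichlet(9, 5, 14, 20).
For a Dirichlet(a₁,…,a_K) with all aᵢ > 1, the mode has j-th component (aⱼ − 1)/(Σaᵢ − K).
Here Σaᵢ = 48 and K = 4, so p(white) = (9 − 1)/(48 − 4) = 8/44 ≈ 0.182.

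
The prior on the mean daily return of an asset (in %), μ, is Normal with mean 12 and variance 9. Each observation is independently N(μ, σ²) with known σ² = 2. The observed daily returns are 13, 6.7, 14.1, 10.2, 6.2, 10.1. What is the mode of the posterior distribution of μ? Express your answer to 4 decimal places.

n = 6; x̄ = (13 + 6.7 + 14.1 + 10.2 + 6.2 + 10.1)/6 = 60.3/6 = 10.05.
For a Normal prior and Normal likelihood with known variance, the posterior is Normal; its mode equals its mean, the precision-weighted average.
Prior precision 1/σ₀² = 1/9; data precision n/σ² = 6/2 = 3.
μ̂ = ((1/9)·12 + 3·10.05) / (1/9 + 3) = (1889/60)/(28/9) = 5667/560 ≈ 10.1196.

μ̂_MAP = 10.1196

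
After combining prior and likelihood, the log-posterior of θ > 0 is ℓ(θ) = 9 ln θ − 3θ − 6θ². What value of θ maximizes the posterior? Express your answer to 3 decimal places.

θ̂_MAP = 0.750

ℓ'(θ) = 9/θ − 3 − 12θ. Setting this to zero and multiplying by θ: 12θ² + 3θ − 9 = 0.
θ = (−3 + √(3² + 4·12·9)) / (2·12) = (−3 + √441) / 24 = (−3 + 21)/24 = 3/4.
ℓ''(θ) = −9/θ² − 12 < 0, confirming a maximum.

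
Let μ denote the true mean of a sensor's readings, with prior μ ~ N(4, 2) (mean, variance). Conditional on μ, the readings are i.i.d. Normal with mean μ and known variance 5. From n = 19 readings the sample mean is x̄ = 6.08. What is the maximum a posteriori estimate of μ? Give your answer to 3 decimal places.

μ̂_MAP = 5.838

n = 19, x̄ = 6.08.
For a Normal prior and Normal likelihood with known variance, the posterior is Normal; its mode equals its mean, the precision-weighted average.
Prior precision 1/σ₀² = 1/2 = 0.5; data precision n/σ² = 19/5 = 3.8.
μ̂ = (0.5·4 + 3.8·6.08) / (0.5 + 3.8) = 25.104/4.3 = 6276/1075 ≈ 5.838.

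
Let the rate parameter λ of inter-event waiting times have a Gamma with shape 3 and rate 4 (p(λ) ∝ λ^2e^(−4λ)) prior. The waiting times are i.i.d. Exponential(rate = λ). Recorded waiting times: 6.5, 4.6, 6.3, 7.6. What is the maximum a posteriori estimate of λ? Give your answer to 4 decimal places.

The Exponential(rate=λ) likelihood is ∝ λ^n e^(−λΣtᵢ). Here n = 4 and Σtᵢ = 6.5 + 4.6 + 6.3 + 7.6 = 25.
Posterior ∝ λ^2e^(−4λ) · λ^4e^(−25λ) = λ^6e^(−29λ), i.e. Gamma(7, 29).
Mode = (a−1)/b = 6/29 ≈ 0.2069.

λ̂_MAP = 0.2069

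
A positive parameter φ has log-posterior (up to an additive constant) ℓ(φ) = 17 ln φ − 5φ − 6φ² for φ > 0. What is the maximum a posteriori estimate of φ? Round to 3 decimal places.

φ̂_MAP = 1.000

ℓ'(φ) = 17/φ − 5 − 12φ. Setting this to zero and multiplying by φ: 12φ² + 5φ − 17 = 0.
φ = (−5 + √(5² + 4·12·17)) / (2·12) = (−5 + √841) / 24 = (−5 + 29)/24 = 1.
ℓ''(φ) = −17/φ² − 12 < 0, confirming a maximum.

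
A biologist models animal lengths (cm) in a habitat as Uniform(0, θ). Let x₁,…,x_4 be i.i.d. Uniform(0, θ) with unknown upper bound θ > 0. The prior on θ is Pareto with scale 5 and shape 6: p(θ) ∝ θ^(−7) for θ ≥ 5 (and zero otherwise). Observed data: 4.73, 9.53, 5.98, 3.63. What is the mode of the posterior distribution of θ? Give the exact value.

θ̂_MAP = 9.53

The Uniform(0, θ) likelihood is θ^(−n) for θ ≥ max(xᵢ), zero otherwise. Here max(xᵢ) = 9.53.
Posterior ∝ θ^(−7) · θ^(−4) = θ^(−11) on θ ≥ max(5, 9.53) = 9.53.
This density is strictly decreasing in θ, so the posterior mode lies at the lower boundary of the support.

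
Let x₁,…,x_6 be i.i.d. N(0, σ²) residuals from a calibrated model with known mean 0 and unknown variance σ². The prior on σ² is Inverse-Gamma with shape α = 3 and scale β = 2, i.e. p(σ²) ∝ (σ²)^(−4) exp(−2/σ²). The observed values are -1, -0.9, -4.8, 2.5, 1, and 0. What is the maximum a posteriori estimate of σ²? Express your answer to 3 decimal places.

Sum of squared deviations about the known mean: SS = (-1−0)² + (-0.9−0)² + (-4.8−0)² + (2.5−0)² + (1−0)² + (0−0)² = 32.1.
The Normal likelihood contributes (σ²)^(−n/2) exp(−SS/(2σ²)), so the posterior is Inverse-Gamma(α + n/2, β + SS/2) = Inverse-Gamma(6, 18.05).
The mode of Inverse-Gamma(a, b) is b/(a+1) = 18.05/7 ≈ 2.579.

σ̂²_MAP = 2.579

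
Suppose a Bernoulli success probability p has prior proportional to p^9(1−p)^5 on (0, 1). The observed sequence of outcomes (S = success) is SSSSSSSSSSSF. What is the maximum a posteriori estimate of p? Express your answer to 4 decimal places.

The prior density ∝ p^9(1−p)^5 is the kernel of Beta(10, 6).
Data: 11 successes in 12 trials (from the sequence). The binomial likelihood contributes p^11(1−p)^1, so the posterior is Beta(10+11, 6+1) = Beta(21, 7).
For Beta(a, b) with a, b > 1 the mode is (a−1)/(a+b−2) = 20/26 ≈ 0.7692.

p̂_MAP = 0.7692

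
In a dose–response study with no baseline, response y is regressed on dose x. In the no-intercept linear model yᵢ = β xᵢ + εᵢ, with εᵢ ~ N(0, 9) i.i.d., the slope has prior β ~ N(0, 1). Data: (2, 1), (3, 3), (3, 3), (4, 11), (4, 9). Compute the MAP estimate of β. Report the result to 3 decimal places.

log p(β | y) = −Σ(yᵢ − βxᵢ)²/(2·9) − β²/(2·1) + const.
Setting the derivative to zero: Σxᵢ(yᵢ − βxᵢ)/9 − β/1 = 0, so β = Σxᵢyᵢ / (Σxᵢ² + σ²/τ²).
Σxᵢyᵢ = 2·1 + 3·3 + 3·3 + 4·11 + 4·9 = 100; Σxᵢ² = 54; σ²/τ² = 9.
β̂_MAP = 100 / (54 + 9) = 100/63 ≈ 1.587.

β̂_MAP = 1.587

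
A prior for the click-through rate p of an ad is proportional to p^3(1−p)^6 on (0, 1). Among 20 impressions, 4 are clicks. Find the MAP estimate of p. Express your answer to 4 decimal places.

p̂_MAP = 0.2414

The prior density ∝ p^3(1−p)^6 is the kernel of Beta(4, 7).
Data: 4 successes in 20 trials. The binomial likelihood contributes p^4(1−p)^16, so the posterior is Beta(4+4, 7+16) = Beta(8, 23).
For Beta(a, b) with a, b > 1 the mode is (a−1)/(a+b−2) = 7/29 ≈ 0.2414.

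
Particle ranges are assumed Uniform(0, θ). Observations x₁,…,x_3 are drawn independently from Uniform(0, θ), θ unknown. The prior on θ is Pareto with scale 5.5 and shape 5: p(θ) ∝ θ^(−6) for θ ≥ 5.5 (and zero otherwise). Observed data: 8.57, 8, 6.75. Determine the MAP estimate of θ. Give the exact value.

θ̂_MAP = 8.57

The Uniform(0, θ) likelihood is θ^(−n) for θ ≥ max(xᵢ), zero otherwise. Here max(xᵢ) = 8.57.
Posterior ∝ θ^(−6) · θ^(−3) = θ^(−9) on θ ≥ max(5.5, 8.57) = 8.57.
This density is strictly decreasing in θ, so the posterior mode lies at the lower boundary of the support.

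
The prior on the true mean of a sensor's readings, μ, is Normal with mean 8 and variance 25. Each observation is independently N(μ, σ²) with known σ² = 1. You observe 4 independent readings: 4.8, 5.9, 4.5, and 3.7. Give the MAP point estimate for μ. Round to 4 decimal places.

μ̂_MAP = 4.7574

n = 4; x̄ = (4.8 + 5.9 + 4.5 + 3.7)/4 = 18.9/4 = 4.725.
For a Normal prior and Normal likelihood with known variance, the posterior is Normal; its mode equals its mean, the precision-weighted average.
Prior precision 1/σ₀² = 1/25 = 0.04; data precision n/σ² = 4/1 = 4.
μ̂ = (0.04·8 + 4·4.725) / (0.04 + 4) = 19.22/4.04 = 961/202 ≈ 4.7574.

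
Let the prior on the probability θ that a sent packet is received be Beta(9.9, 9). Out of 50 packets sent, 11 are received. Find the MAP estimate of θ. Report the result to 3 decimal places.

Prior: Beta(9.9, 9).
Data: 11 successes in 50 trials. The binomial likelihood contributes θ^11(1−θ)^39, so the posterior is Beta(9.9+11, 9+39) = Beta(20.9, 48).
For Beta(a, b) with a, b > 1 the mode is (a−1)/(a+b−2) = 19.9/66.9 ≈ 0.297.

θ̂_MAP = 0.297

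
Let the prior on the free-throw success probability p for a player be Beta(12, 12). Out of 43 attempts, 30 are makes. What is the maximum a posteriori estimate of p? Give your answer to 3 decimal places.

Prior: Beta(12, 12).
Data: 30 successes in 43 trials. The binomial likelihood contributes p^30(1−p)^13, so the posterior is Beta(12+30, 12+13) = Beta(42, 25).
For Beta(a, b) with a, b > 1 the mode is (a−1)/(a+b−2) = 41/65 ≈ 0.631.

p̂_MAP = 0.631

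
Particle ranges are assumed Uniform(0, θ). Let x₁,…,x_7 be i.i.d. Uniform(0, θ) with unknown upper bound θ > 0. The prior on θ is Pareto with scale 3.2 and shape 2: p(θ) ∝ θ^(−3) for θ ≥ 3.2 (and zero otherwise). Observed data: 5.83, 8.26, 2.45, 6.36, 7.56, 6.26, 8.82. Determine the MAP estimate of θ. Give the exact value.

θ̂_MAP = 8.82

The Uniform(0, θ) likelihood is θ^(−n) for θ ≥ max(xᵢ), zero otherwise. Here max(xᵢ) = 8.82.
Posterior ∝ θ^(−3) · θ^(−7) = θ^(−10) on θ ≥ max(3.2, 8.82) = 8.82.
This density is strictly decreasing in θ, so the posterior mode lies at the lower boundary of the support.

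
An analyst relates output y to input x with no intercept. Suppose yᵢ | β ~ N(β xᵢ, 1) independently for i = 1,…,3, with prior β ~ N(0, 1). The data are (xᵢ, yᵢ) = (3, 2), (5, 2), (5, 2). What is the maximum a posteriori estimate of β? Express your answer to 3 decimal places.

β̂_MAP = 0.433

log p(β | y) = −Σ(yᵢ − βxᵢ)²/(2·1) − β²/(2·1) + const.
Setting the derivative to zero: Σxᵢ(yᵢ − βxᵢ)/1 − β/1 = 0, so β = Σxᵢyᵢ / (Σxᵢ² + σ²/τ²).
Σxᵢyᵢ = 3·2 + 5·2 + 5·2 = 26; Σxᵢ² = 59; σ²/τ² = 1.
β̂_MAP = 26 / (59 + 1) = 26/60 ≈ 0.433.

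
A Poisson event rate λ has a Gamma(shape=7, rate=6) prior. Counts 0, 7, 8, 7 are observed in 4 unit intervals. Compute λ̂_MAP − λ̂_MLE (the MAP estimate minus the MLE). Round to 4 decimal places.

MAP − MLE = -2.7000

Σxᵢ = 22. Posterior is Gamma(29, 10); MAP = (29−1)/10 = 28/10 ≈ 2.80000.
MLE = x̄ = 22/4 ≈ 5.50000.
Difference = 28/10 − 22/4 = -27/10 ≈ -2.7000.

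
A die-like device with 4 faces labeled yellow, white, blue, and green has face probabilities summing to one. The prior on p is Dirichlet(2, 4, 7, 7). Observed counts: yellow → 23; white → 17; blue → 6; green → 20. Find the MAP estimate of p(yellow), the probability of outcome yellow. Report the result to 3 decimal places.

MAP estimate of p(yellow) = 0.293

The posterior is Dirichlet(αᵢ + nᵢ) = Dirichlet(25, 21, 13, 27).
For a Dirichlet(a₁,…,a_K) with all aᵢ > 1, the mode has j-th component (aⱼ − 1)/(Σaᵢ − K).
Here Σaᵢ = 86 and K = 4, so p(yellow) = (25 − 1)/(86 − 4) = 24/82 ≈ 0.293.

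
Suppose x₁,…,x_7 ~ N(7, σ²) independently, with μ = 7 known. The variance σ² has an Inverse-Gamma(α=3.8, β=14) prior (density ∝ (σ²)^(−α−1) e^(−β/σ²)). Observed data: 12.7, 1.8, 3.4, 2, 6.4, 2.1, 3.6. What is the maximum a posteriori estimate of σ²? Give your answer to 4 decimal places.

Sum of squared deviations about the known mean: SS = (12.7−7)² + (1.8−7)² + (3.4−7)² + (2−7)² + (6.4−7)² + (2.1−7)² + (3.6−7)² = 133.42.
The Normal likelihood contributes (σ²)^(−n/2) exp(−SS/(2σ²)), so the posterior is Inverse-Gamma(α + n/2, β + SS/2) = Inverse-Gamma(7.3, 80.71).
The mode of Inverse-Gamma(a, b) is b/(a+1) = 80.71/8.3 ≈ 9.7241.

σ̂²_MAP = 9.7241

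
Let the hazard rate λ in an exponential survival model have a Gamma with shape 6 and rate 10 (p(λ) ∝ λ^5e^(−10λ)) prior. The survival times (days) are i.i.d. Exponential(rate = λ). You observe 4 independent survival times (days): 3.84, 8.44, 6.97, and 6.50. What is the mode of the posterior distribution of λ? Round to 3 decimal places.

The Exponential(rate=λ) likelihood is ∝ λ^n e^(−λΣtᵢ). Here n = 4 and Σtᵢ = 3.84 + 8.44 + 6.97 + 6.50 = 25.75.
Posterior ∝ λ^5e^(−10λ) · λ^4e^(−25.75λ) = λ^9e^(−35.75λ), i.e. Gamma(10, 35.75).
Mode = (a−1)/b = 9/35.75 ≈ 0.252.

λ̂_MAP = 0.252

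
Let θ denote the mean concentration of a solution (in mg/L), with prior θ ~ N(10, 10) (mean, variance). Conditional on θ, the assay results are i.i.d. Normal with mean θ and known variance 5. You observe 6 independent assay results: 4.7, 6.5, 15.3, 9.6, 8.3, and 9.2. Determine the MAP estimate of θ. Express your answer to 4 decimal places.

n = 6; x̄ = (4.7 + 6.5 + 15.3 + 9.6 + 8.3 + 9.2)/6 = 53.6/6 = 134/15 ≈ 8.9333.
For a Normal prior and Normal likelihood with known variance, the posterior is Normal; its mode equals its mean, the precision-weighted average.
Prior precision 1/σ₀² = 1/10 = 0.1; data precision n/σ² = 6/5 = 1.2.
θ̂ = (0.1·10 + 1.2·(134/15)) / (0.1 + 1.2) = 11.72/1.3 = 586/65 ≈ 9.0154.

θ̂_MAP = 9.0154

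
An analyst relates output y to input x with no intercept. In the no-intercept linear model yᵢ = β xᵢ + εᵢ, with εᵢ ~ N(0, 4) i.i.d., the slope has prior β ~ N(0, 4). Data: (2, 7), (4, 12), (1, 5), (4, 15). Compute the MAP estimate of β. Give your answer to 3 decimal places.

β̂_MAP = 3.342

log p(β | y) = −Σ(yᵢ − βxᵢ)²/(2·4) − β²/(2·4) + const.
Setting the derivative to zero: Σxᵢ(yᵢ − βxᵢ)/4 − β/4 = 0, so β = Σxᵢyᵢ / (Σxᵢ² + σ²/τ²).
Σxᵢyᵢ = 2·7 + 4·12 + 1·5 + 4·15 = 127; Σxᵢ² = 37; σ²/τ² = 1.
β̂_MAP = 127 / (37 + 1) = 127/38 ≈ 3.342.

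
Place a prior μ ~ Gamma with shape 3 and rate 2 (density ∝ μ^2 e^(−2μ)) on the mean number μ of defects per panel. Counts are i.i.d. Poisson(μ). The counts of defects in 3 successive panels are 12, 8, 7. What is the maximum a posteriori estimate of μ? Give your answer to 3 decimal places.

μ̂_MAP = 5.800

Σxᵢ = 12+8+7 = 27, with n = 3.
Posterior ∝ μ^2e^(−2μ) · μ^27e^(−3μ) = μ^29e^(−5μ), i.e. Gamma(shape=30, rate=5).
The mode of a Gamma(a, b) with a ≥ 1 (shape–rate) is (a−1)/b = 29/5 ≈ 5.800.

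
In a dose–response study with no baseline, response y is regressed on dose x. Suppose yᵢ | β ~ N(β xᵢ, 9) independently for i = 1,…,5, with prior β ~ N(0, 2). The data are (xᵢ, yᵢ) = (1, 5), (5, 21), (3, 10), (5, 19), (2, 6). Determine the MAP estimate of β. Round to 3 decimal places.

β̂_MAP = 3.606

log p(β | y) = −Σ(yᵢ − βxᵢ)²/(2·9) − β²/(2·2) + const.
Setting the derivative to zero: Σxᵢ(yᵢ − βxᵢ)/9 − β/2 = 0, so β = Σxᵢyᵢ / (Σxᵢ² + σ²/τ²).
Σxᵢyᵢ = 1·5 + 5·21 + 3·10 + 5·19 + 2·6 = 247; Σxᵢ² = 64; σ²/τ² = 4.5.
β̂_MAP = 247 / (64 + 4.5) = 247/68.5 ≈ 3.606.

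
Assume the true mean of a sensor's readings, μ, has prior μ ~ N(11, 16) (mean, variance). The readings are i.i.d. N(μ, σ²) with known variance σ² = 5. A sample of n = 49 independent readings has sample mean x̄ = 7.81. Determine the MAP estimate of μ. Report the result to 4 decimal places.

μ̂_MAP = 7.8302

n = 49, x̄ = 7.81.
For a Normal prior and Normal likelihood with known variance, the posterior is Normal; its mode equals its mean, the precision-weighted average.
Prior precision 1/σ₀² = 1/16 = 0.0625; data precision n/σ² = 49/5 = 9.8.
μ̂ = (0.0625·11 + 9.8·7.81) / (0.0625 + 9.8) = 77.2255/9.8625 = 154451/19725 ≈ 7.8302.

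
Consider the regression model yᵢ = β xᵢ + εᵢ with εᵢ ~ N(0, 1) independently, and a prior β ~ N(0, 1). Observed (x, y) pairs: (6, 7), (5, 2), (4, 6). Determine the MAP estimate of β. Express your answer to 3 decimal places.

β̂_MAP = 0.974

log p(β | y) = −Σ(yᵢ − βxᵢ)²/(2·1) − β²/(2·1) + const.
Setting the derivative to zero: Σxᵢ(yᵢ − βxᵢ)/1 − β/1 = 0, so β = Σxᵢyᵢ / (Σxᵢ² + σ²/τ²).
Σxᵢyᵢ = 6·7 + 5·2 + 4·6 = 76; Σxᵢ² = 77; σ²/τ² = 1.
β̂_MAP = 76 / (77 + 1) = 76/78 ≈ 0.974.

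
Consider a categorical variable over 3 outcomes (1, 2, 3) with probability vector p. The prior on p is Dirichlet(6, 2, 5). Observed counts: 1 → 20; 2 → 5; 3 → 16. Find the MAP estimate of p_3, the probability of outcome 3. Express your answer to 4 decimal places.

MAP estimate: 0.3922

The posterior is Dirichlet(αᵢ + nᵢ) = Dirichlet(26, 7, 21).
For a Dirichlet(a₁,…,a_K) with all aᵢ > 1, the mode has j-th component (aⱼ − 1)/(Σaᵢ − K).
Here Σaᵢ = 54 and K = 3, so p_3 = (21 − 1)/(54 − 3) = 20/51 ≈ 0.3922.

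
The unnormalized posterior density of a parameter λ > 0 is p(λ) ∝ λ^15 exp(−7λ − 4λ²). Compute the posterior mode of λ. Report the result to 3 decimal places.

λ̂_MAP = 1.000

ℓ'(λ) = 15/λ − 7 − 8λ. Setting this to zero and multiplying by λ: 8λ² + 7λ − 15 = 0.
λ = (−7 + √(7² + 4·8·15)) / (2·8) = (−7 + √529) / 16 = (−7 + 23)/16 = 1.
ℓ''(λ) = −15/λ² − 8 < 0, confirming a maximum.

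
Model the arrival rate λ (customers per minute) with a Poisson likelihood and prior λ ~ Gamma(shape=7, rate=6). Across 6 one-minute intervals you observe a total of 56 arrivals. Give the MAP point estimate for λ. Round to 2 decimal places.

λ̂_MAP = 5.17

Σxᵢ = 56, n = 6.
Posterior ∝ λ^6e^(−6λ) · λ^56e^(−6λ) = λ^62e^(−12λ), i.e. Gamma(shape=63, rate=12).
The mode of a Gamma(a, b) with a ≥ 1 (shape–rate) is (a−1)/b = 62/12 ≈ 5.17.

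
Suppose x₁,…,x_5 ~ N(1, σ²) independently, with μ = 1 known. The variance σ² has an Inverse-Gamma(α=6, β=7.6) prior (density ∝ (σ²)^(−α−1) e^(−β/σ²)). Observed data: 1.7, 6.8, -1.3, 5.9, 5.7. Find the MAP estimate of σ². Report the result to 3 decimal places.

σ̂²_MAP = 5.301

Sum of squared deviations about the known mean: SS = (1.7−1)² + (6.8−1)² + (-1.3−1)² + (5.9−1)² + (5.7−1)² = 85.52.
The Normal likelihood contributes (σ²)^(−n/2) exp(−SS/(2σ²)), so the posterior is Inverse-Gamma(α + n/2, β + SS/2) = Inverse-Gamma(8.5, 50.36).
The mode of Inverse-Gamma(a, b) is b/(a+1) = 50.36/9.5 ≈ 5.301.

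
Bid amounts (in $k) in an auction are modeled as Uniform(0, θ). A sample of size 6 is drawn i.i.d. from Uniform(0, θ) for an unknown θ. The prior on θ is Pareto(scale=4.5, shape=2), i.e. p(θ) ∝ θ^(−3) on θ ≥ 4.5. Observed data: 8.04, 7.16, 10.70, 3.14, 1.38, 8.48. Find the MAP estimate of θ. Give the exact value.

The Uniform(0, θ) likelihood is θ^(−n) for θ ≥ max(xᵢ), zero otherwise. Here max(xᵢ) = 10.70.
Posterior ∝ θ^(−3) · θ^(−6) = θ^(−9) on θ ≥ max(4.5, 10.70) = 10.70.
This density is strictly decreasing in θ, so the posterior mode lies at the lower boundary of the support.

θ̂_MAP = 10.70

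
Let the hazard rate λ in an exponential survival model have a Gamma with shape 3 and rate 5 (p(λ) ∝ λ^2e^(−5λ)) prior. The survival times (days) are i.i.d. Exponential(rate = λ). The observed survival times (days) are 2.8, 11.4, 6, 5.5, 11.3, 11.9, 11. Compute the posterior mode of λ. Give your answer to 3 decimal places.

The Exponential(rate=λ) likelihood is ∝ λ^n e^(−λΣtᵢ). Here n = 7 and Σtᵢ = 2.8 + 11.4 + 6 + 5.5 + 11.3 + 11.9 + 11 = 59.9.
Posterior ∝ λ^2e^(−5λ) · λ^7e^(−59.9λ) = λ^9e^(−64.9λ), i.e. Gamma(10, 64.9).
Mode = (a−1)/b = 9/64.9 ≈ 0.139.

λ̂_MAP = 0.139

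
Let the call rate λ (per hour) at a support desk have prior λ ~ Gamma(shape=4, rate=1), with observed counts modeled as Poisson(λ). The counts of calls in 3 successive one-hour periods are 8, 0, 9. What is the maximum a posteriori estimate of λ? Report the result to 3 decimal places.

Σxᵢ = 8+0+9 = 17, with n = 3.
Posterior ∝ λ^3e^(−1λ) · λ^17e^(−3λ) = λ^20e^(−4λ), i.e. Gamma(shape=21, rate=4).
The mode of a Gamma(a, b) with a ≥ 1 (shape–rate) is (a−1)/b = 20/4 ≈ 5.000.

λ̂_MAP = 5.000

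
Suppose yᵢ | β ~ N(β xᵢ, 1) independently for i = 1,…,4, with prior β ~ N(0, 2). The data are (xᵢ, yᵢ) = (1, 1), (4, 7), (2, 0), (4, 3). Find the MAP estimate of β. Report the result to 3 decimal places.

log p(β | y) = −Σ(yᵢ − βxᵢ)²/(2·1) − β²/(2·2) + const.
Setting the derivative to zero: Σxᵢ(yᵢ − βxᵢ)/1 − β/2 = 0, so β = Σxᵢyᵢ / (Σxᵢ² + σ²/τ²).
Σxᵢyᵢ = 1·1 + 4·7 + 2·0 + 4·3 = 41; Σxᵢ² = 37; σ²/τ² = 0.5.
β̂_MAP = 41 / (37 + 0.5) = 41/37.5 ≈ 1.093.

β̂_MAP = 1.093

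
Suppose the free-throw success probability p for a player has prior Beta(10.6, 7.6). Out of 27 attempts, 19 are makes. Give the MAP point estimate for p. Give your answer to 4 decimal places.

Prior: Beta(10.6, 7.6).
Data: 19 successes in 27 trials. The binomial likelihood contributes p^19(1−p)^8, so the posterior is Beta(10.6+19, 7.6+8) = Beta(29.6, 15.6).
For Beta(a, b) with a, b > 1 the mode is (a−1)/(a+b−2) = 28.6/43.2 ≈ 0.6620.

p̂_MAP = 0.6620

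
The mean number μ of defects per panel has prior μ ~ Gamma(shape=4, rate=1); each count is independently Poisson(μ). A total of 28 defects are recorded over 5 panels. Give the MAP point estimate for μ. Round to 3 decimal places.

Σxᵢ = 28, n = 5.
Posterior ∝ μ^3e^(−1μ) · μ^28e^(−5μ) = μ^31e^(−6μ), i.e. Gamma(shape=32, rate=6).
The mode of a Gamma(a, b) with a ≥ 1 (shape–rate) is (a−1)/b = 31/6 ≈ 5.167.

μ̂_MAP = 5.167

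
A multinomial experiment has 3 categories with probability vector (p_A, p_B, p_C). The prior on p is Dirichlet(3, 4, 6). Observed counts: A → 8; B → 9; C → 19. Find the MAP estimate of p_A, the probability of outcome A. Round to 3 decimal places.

MAP estimate of p_A = 0.217

The posterior is Dirichlet(αᵢ + nᵢ) = Dirichlet(11, 13, 25).
For a Dirichlet(a₁,…,a_K) with all aᵢ > 1, the mode has j-th component (aⱼ − 1)/(Σaᵢ − K).
Here Σaᵢ = 49 and K = 3, so p_A = (11 − 1)/(49 − 3) = 10/46 ≈ 0.217.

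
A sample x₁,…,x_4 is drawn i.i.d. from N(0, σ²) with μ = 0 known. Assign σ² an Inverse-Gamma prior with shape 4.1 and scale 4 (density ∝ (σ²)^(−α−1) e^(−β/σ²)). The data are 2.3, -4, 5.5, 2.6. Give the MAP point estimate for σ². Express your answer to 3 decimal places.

σ̂²_MAP = 4.669

Sum of squared deviations about the known mean: SS = (2.3−0)² + (-4−0)² + (5.5−0)² + (2.6−0)² = 58.3.
The Normal likelihood contributes (σ²)^(−n/2) exp(−SS/(2σ²)), so the posterior is Inverse-Gamma(α + n/2, β + SS/2) = Inverse-Gamma(6.1, 33.15).
The mode of Inverse-Gamma(a, b) is b/(a+1) = 33.15/7.1 ≈ 4.669.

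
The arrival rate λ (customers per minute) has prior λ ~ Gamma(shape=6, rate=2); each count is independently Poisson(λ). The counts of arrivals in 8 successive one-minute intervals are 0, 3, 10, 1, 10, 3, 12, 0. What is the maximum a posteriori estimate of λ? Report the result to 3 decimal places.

Σxᵢ = 0+3+10+1+10+3+12+0 = 39, with n = 8.
Posterior ∝ λ^5e^(−2λ) · λ^39e^(−8λ) = λ^44e^(−10λ), i.e. Gamma(shape=45, rate=10).
The mode of a Gamma(a, b) with a ≥ 1 (shape–rate) is (a−1)/b = 44/10 ≈ 4.400.

λ̂_MAP = 4.400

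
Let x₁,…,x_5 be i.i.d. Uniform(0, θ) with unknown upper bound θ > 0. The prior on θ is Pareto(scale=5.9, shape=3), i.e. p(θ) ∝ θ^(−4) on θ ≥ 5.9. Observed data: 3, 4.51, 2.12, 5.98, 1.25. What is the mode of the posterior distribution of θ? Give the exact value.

θ̂_MAP = 5.98

The Uniform(0, θ) likelihood is θ^(−n) for θ ≥ max(xᵢ), zero otherwise. Here max(xᵢ) = 5.98.
Posterior ∝ θ^(−4) · θ^(−5) = θ^(−9) on θ ≥ max(5.9, 5.98) = 5.98.
This density is strictly decreasing in θ, so the posterior mode lies at the lower boundary of the support.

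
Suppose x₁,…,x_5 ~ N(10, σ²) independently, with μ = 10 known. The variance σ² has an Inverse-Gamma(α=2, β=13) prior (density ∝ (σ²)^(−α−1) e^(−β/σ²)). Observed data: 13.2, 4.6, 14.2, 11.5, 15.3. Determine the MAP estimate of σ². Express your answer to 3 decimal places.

σ̂²_MAP = 10.307

Sum of squared deviations about the known mean: SS = (13.2−10)² + (4.6−10)² + (14.2−10)² + (11.5−10)² + (15.3−10)² = 87.38.
The Normal likelihood contributes (σ²)^(−n/2) exp(−SS/(2σ²)), so the posterior is Inverse-Gamma(α + n/2, β + SS/2) = Inverse-Gamma(4.5, 56.69).
The mode of Inverse-Gamma(a, b) is b/(a+1) = 56.69/5.5 ≈ 10.307.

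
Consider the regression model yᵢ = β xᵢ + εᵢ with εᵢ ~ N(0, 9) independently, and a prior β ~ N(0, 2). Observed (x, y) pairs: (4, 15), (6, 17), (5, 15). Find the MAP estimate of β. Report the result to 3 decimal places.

β̂_MAP = 2.908

log p(β | y) = −Σ(yᵢ − βxᵢ)²/(2·9) − β²/(2·2) + const.
Setting the derivative to zero: Σxᵢ(yᵢ − βxᵢ)/9 − β/2 = 0, so β = Σxᵢyᵢ / (Σxᵢ² + σ²/τ²).
Σxᵢyᵢ = 4·15 + 6·17 + 5·15 = 237; Σxᵢ² = 77; σ²/τ² = 4.5.
β̂_MAP = 237 / (77 + 4.5) = 237/81.5 ≈ 2.908.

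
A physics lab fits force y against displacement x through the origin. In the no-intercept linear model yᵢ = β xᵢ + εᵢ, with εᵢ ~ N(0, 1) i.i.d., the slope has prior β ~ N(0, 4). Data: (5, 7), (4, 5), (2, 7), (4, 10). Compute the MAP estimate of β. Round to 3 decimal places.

β̂_MAP = 1.780

log p(β | y) = −Σ(yᵢ − βxᵢ)²/(2·1) − β²/(2·4) + const.
Setting the derivative to zero: Σxᵢ(yᵢ − βxᵢ)/1 − β/4 = 0, so β = Σxᵢyᵢ / (Σxᵢ² + σ²/τ²).
Σxᵢyᵢ = 5·7 + 4·5 + 2·7 + 4·10 = 109; Σxᵢ² = 61; σ²/τ² = 0.25.
β̂_MAP = 109 / (61 + 0.25) = 109/61.25 ≈ 1.780.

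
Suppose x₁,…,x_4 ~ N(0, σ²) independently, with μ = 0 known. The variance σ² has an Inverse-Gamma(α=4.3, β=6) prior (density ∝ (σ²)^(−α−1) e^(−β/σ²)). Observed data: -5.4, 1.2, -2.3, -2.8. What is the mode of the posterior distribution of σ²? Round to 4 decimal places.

Sum of squared deviations about the known mean: SS = (-5.4−0)² + (1.2−0)² + (-2.3−0)² + (-2.8−0)² = 43.73.
The Normal likelihood contributes (σ²)^(−n/2) exp(−SS/(2σ²)), so the posterior is Inverse-Gamma(α + n/2, β + SS/2) = Inverse-Gamma(6.3, 27.865).
The mode of Inverse-Gamma(a, b) is b/(a+1) = 27.865/7.3 ≈ 3.8171.

σ̂²_MAP = 3.8171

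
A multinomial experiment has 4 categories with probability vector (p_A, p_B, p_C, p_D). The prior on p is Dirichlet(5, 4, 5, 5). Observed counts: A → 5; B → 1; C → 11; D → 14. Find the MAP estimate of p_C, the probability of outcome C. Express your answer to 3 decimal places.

MAP estimate of p_C = 0.326

The posterior is Dirichlet(αᵢ + nᵢ) = Dirichlet(10, 5, 16, 19).
For a Dirichlet(a₁,…,a_K) with all aᵢ > 1, the mode has j-th component (aⱼ − 1)/(Σaᵢ − K).
Here Σaᵢ = 50 and K = 4, so p_C = (16 − 1)/(50 − 4) = 15/46 ≈ 0.326.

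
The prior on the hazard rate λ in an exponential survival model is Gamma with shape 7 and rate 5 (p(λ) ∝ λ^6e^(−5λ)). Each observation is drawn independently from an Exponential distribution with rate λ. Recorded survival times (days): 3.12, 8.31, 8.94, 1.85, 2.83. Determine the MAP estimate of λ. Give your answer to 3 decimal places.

The Exponential(rate=λ) likelihood is ∝ λ^n e^(−λΣtᵢ). Here n = 5 and Σtᵢ = 3.12 + 8.31 + 8.94 + 1.85 + 2.83 = 25.05.
Posterior ∝ λ^6e^(−5λ) · λ^5e^(−25.05λ) = λ^11e^(−30.05λ), i.e. Gamma(12, 30.05).
Mode = (a−1)/b = 11/30.05 ≈ 0.366.

λ̂_MAP = 0.366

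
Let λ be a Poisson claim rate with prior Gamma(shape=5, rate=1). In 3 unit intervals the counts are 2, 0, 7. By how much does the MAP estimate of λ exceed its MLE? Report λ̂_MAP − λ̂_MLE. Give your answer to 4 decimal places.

Σxᵢ = 9. Posterior is Gamma(14, 4); MAP = (14−1)/4 = 13/4 ≈ 3.25000.
MLE = x̄ = 9/3 ≈ 3.00000.
Difference = 13/4 − 9/3 = 1/4 ≈ 0.2500.

MAP − MLE = 0.2500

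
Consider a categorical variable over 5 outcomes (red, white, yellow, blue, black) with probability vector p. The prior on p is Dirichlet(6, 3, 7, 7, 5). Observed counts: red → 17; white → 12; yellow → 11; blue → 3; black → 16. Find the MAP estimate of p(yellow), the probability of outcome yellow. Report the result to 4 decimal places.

The posterior is Dirichlet(αᵢ + nᵢ) = Dirichlet(23, 15, 18, 10, 21).
For a Dirichlet(a₁,…,a_K) with all aᵢ > 1, the mode has j-th component (aⱼ − 1)/(Σaᵢ − K).
Here Σaᵢ = 87 and K = 5, so p(yellow) = (18 − 1)/(87 − 5) = 17/82 ≈ 0.2073.

MAP estimate of p(yellow) = 0.2073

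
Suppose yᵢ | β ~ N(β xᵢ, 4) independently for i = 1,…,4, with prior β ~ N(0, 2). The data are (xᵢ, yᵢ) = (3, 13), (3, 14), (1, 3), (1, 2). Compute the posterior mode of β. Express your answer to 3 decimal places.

β̂_MAP = 3.909

log p(β | y) = −Σ(yᵢ − βxᵢ)²/(2·4) − β²/(2·2) + const.
Setting the derivative to zero: Σxᵢ(yᵢ − βxᵢ)/4 − β/2 = 0, so β = Σxᵢyᵢ / (Σxᵢ² + σ²/τ²).
Σxᵢyᵢ = 3·13 + 3·14 + 1·3 + 1·2 = 86; Σxᵢ² = 20; σ²/τ² = 2.
β̂_MAP = 86 / (20 + 2) = 86/22 ≈ 3.909.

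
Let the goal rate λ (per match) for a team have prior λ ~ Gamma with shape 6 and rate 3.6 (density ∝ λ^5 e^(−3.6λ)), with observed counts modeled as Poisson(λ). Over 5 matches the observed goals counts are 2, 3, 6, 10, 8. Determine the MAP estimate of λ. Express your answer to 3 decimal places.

Σxᵢ = 2+3+6+10+8 = 29, with n = 5.
Posterior ∝ λ^5e^(−3.6λ) · λ^29e^(−5λ) = λ^34e^(−8.6λ), i.e. Gamma(shape=35, rate=8.6).
The mode of a Gamma(a, b) with a ≥ 1 (shape–rate) is (a−1)/b = 34/8.6 ≈ 3.953.

λ̂_MAP = 3.953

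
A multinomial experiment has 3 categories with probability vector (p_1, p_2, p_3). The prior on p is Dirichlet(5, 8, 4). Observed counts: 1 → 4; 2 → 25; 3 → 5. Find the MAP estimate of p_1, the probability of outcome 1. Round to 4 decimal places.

The posterior is Dirichlet(αᵢ + nᵢ) = Dirichlet(9, 33, 9).
For a Dirichlet(a₁,…,a_K) with all aᵢ > 1, the mode has j-th component (aⱼ − 1)/(Σaᵢ − K).
Here Σaᵢ = 51 and K = 3, so p_1 = (9 − 1)/(51 − 3) = 8/48 ≈ 0.1667.

MAP estimate: 0.1667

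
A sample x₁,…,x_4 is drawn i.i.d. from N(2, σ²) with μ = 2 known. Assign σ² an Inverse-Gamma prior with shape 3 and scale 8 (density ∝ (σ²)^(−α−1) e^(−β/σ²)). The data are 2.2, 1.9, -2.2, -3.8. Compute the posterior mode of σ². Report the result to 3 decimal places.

Sum of squared deviations about the known mean: SS = (2.2−2)² + (1.9−2)² + (-2.2−2)² + (-3.8−2)² = 51.33.
The Normal likelihood contributes (σ²)^(−n/2) exp(−SS/(2σ²)), so the posterior is Inverse-Gamma(α + n/2, β + SS/2) = Inverse-Gamma(5, 33.665).
The mode of Inverse-Gamma(a, b) is b/(a+1) = 33.665/6 ≈ 5.611.

σ̂²_MAP = 5.611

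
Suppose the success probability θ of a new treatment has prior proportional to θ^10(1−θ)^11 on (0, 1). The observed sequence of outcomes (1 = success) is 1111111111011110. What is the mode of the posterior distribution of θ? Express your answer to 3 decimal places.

θ̂_MAP = 0.649

The prior density ∝ θ^10(1−θ)^11 is the kernel of Beta(11, 12).
Data: 14 successes in 16 trials (from the sequence). The binomial likelihood contributes θ^14(1−θ)^2, so the posterior is Beta(11+14, 12+2) = Beta(25, 14).
For Beta(a, b) with a, b > 1 the mode is (a−1)/(a+b−2) = 24/37 ≈ 0.649.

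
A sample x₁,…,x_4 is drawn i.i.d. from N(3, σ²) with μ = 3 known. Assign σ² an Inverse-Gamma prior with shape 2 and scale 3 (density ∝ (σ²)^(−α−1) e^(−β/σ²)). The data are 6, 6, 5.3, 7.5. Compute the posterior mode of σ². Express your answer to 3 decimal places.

σ̂²_MAP = 4.954

Sum of squared deviations about the known mean: SS = (6−3)² + (6−3)² + (5.3−3)² + (7.5−3)² = 43.54.
The Normal likelihood contributes (σ²)^(−n/2) exp(−SS/(2σ²)), so the posterior is Inverse-Gamma(α + n/2, β + SS/2) = Inverse-Gamma(4, 24.77).
The mode of Inverse-Gamma(a, b) is b/(a+1) = 24.77/5 ≈ 4.954.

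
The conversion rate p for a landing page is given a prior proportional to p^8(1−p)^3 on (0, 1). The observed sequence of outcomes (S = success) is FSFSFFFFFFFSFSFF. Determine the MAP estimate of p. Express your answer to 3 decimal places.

The prior density ∝ p^8(1−p)^3 is the kernel of Beta(9, 4).
Data: 4 successes in 16 trials (from the sequence). The binomial likelihood contributes p^4(1−p)^12, so the posterior is Beta(9+4, 4+12) = Beta(13, 16).
For Beta(a, b) with a, b > 1 the mode is (a−1)/(a+b−2) = 12/27 ≈ 0.444.

p̂_MAP = 0.444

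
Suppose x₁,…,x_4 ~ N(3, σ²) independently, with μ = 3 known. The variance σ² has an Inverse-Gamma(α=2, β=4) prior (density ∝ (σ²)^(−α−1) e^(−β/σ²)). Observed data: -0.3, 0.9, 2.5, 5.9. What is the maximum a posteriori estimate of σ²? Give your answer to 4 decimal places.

σ̂²_MAP = 3.1960

Sum of squared deviations about the known mean: SS = (-0.3−3)² + (0.9−3)² + (2.5−3)² + (5.9−3)² = 23.96.
The Normal likelihood contributes (σ²)^(−n/2) exp(−SS/(2σ²)), so the posterior is Inverse-Gamma(α + n/2, β + SS/2) = Inverse-Gamma(4, 15.98).
The mode of Inverse-Gamma(a, b) is b/(a+1) = 15.98/5 ≈ 3.1960.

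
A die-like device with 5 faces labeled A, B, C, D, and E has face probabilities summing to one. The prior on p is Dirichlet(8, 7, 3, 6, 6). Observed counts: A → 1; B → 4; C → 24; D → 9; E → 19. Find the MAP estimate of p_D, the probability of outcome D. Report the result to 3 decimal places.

The posterior is Dirichlet(αᵢ + nᵢ) = Dirichlet(9, 11, 27, 15, 25).
For a Dirichlet(a₁,…,a_K) with all aᵢ > 1, the mode has j-th component (aⱼ − 1)/(Σaᵢ − K).
Here Σaᵢ = 87 and K = 5, so p_D = (15 − 1)/(87 − 5) = 14/82 ≈ 0.171.

MAP estimate of p_D = 0.171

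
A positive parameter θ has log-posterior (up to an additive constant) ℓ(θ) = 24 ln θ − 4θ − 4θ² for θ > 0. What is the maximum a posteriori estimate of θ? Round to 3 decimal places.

θ̂_MAP = 1.500

ℓ'(θ) = 24/θ − 4 − 8θ. Setting this to zero and multiplying by θ: 8θ² + 4θ − 24 = 0.
θ = (−4 + √(4² + 4·8·24)) / (2·8) = (−4 + √784) / 16 = (−4 + 28)/16 = 3/2.
ℓ''(θ) = −24/θ² − 8 < 0, confirming a maximum.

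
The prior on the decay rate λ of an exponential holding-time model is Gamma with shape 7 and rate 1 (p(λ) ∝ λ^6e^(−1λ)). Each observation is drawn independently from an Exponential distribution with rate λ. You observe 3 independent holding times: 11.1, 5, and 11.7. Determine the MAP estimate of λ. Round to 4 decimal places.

The Exponential(rate=λ) likelihood is ∝ λ^n e^(−λΣtᵢ). Here n = 3 and Σtᵢ = 11.1 + 5 + 11.7 = 27.8.
Posterior ∝ λ^6e^(−1λ) · λ^3e^(−27.8λ) = λ^9e^(−28.8λ), i.e. Gamma(10, 28.8).
Mode = (a−1)/b = 9/28.8 ≈ 0.3125.

λ̂_MAP = 0.3125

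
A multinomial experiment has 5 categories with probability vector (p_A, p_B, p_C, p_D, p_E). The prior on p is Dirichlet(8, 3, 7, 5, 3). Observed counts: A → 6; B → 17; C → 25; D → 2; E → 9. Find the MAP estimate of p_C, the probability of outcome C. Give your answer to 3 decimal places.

The posterior is Dirichlet(αᵢ + nᵢ) = Dirichlet(14, 20, 32, 7, 12).
For a Dirichlet(a₁,…,a_K) with all aᵢ > 1, the mode has j-th component (aⱼ − 1)/(Σaᵢ − K).
Here Σaᵢ = 85 and K = 5, so p_C = (32 − 1)/(85 − 5) = 31/80 ≈ 0.388.

MAP estimate of p_C = 0.388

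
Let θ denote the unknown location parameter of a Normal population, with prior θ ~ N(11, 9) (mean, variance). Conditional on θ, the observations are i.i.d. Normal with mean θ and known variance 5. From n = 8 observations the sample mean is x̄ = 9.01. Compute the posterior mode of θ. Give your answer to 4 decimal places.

θ̂_MAP = 9.1392

n = 8, x̄ = 9.01.
For a Normal prior and Normal likelihood with known variance, the posterior is Normal; its mode equals its mean, the precision-weighted average.
Prior precision 1/σ₀² = 1/9; data precision n/σ² = 8/5 = 1.6.
θ̂ = ((1/9)·11 + 1.6·9.01) / (1/9 + 1.6) = (17593/1125)/(77/45) = 17593/1925 ≈ 9.1392.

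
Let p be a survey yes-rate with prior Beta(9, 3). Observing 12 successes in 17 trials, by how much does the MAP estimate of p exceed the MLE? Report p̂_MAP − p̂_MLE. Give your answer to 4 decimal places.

Posterior is Beta(21, 8); MAP = (21−1)/(29−2) = 20/27 ≈ 0.74074.
MLE ignores the prior: p̂_MLE = k/n = 12/17 ≈ 0.70588.
Difference = 20/27 − 12/17 = 16/459 ≈ 0.0349.

MAP − MLE = 0.0349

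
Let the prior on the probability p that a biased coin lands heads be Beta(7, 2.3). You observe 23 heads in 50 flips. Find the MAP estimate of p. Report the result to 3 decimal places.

Prior: Beta(7, 2.3).
Data: 23 successes in 50 trials. The binomial likelihood contributes p^23(1−p)^27, so the posterior is Beta(7+23, 2.3+27) = Beta(30, 29.3).
For Beta(a, b) with a, b > 1 the mode is (a−1)/(a+b−2) = 29/57.3 ≈ 0.506.

p̂_MAP = 0.506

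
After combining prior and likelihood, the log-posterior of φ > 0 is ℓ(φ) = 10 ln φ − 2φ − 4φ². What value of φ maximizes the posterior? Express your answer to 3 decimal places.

ℓ'(φ) = 10/φ − 2 − 8φ. Setting this to zero and multiplying by φ: 8φ² + 2φ − 10 = 0.
φ = (−2 + √(2² + 4·8·10)) / (2·8) = (−2 + √324) / 16 = (−2 + 18)/16 = 1.
ℓ''(φ) = −10/φ² − 8 < 0, confirming a maximum.

φ̂_MAP = 1.000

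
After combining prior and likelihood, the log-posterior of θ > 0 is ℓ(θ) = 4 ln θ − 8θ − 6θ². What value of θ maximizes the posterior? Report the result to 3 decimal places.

ℓ'(θ) = 4/θ − 8 − 12θ. Setting this to zero and multiplying by θ: 12θ² + 8θ − 4 = 0.
θ = (−8 + √(8² + 4·12·4)) / (2·12) = (−8 + √256) / 24 = (−8 + 16)/24 = 1/3.
ℓ''(θ) = −4/θ² − 12 < 0, confirming a maximum.

θ̂_MAP = 0.333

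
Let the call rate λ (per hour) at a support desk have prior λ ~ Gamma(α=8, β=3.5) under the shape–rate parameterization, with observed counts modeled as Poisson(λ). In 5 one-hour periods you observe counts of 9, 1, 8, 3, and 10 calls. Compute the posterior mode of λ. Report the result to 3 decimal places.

λ̂_MAP = 4.471

Σxᵢ = 9+1+8+3+10 = 31, with n = 5.
Posterior ∝ λ^7e^(−3.5λ) · λ^31e^(−5λ) = λ^38e^(−8.5λ), i.e. Gamma(shape=39, rate=8.5).
The mode of a Gamma(a, b) with a ≥ 1 (shape–rate) is (a−1)/b = 38/8.5 ≈ 4.471.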